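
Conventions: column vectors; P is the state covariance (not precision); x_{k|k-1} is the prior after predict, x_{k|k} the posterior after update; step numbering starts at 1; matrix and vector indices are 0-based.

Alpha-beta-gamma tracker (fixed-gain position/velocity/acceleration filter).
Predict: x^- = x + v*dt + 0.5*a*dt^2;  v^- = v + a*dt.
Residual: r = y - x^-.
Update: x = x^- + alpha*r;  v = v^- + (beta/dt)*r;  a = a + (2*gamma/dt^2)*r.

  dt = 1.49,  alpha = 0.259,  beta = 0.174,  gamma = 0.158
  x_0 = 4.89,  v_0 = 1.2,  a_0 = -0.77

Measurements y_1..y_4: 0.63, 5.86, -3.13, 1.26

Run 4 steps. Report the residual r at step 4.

step 1: x_pred=5.8233  r=-5.1933  x^+=4.4782  v^+=-0.5538  a^+=-1.5092
step 2: x_pred=1.9778  r=3.8822  x^+=2.9833  v^+=-2.3491  a^+=-0.9566
step 3: x_pred=-1.5787  r=-1.5513  x^+=-1.9805  v^+=-3.9556  a^+=-1.1774
step 4: x_pred=-9.1814  r=10.4414  x^+=-6.4770  v^+=-4.4906  a^+=0.3088

resid = 10.4414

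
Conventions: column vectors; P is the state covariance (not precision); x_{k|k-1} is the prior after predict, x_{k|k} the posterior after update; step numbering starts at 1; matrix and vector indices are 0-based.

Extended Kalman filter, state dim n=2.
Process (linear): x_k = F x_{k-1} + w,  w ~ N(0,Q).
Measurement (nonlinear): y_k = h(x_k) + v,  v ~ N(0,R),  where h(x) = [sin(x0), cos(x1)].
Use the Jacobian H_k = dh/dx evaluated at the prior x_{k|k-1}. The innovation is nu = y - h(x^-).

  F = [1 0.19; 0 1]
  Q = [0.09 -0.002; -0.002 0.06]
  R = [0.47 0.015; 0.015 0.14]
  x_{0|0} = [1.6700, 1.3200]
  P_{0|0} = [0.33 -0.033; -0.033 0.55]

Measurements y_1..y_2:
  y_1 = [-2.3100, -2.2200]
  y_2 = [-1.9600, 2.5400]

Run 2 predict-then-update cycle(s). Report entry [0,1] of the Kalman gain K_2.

K[0,1] = 0.0768

step 1: x^-=[1.9208, 1.3200]  P^-=[0.4273 0.0695; 0.0695 0.6100]  H_jac=[-0.3429 0.0000; 0.0000 -0.9687]  S=[0.5202 0.0381; 0.0381 0.7124]  K=[-0.2758 -0.0798; 0.0150 -0.8302]  nu=[-3.2494, -2.4682]  x^+=[3.0139, 3.3205]  P^+=[0.3815 0.0158; 0.0158 0.1198]
step 2: x^-=[3.6448, 3.3205]  P^-=[0.4819 0.0366; 0.0366 0.1798]  H_jac=[-0.8761 0.0000; 0.0000 0.1780]  S=[0.8398 0.0093; 0.0093 0.1457]  K=[-0.5035 0.0768; -0.0406 0.2222]  nu=[-1.4778, 3.5240]  x^+=[4.6595, 4.1635]  P^+=[0.2688 0.0180; 0.0180 0.1713]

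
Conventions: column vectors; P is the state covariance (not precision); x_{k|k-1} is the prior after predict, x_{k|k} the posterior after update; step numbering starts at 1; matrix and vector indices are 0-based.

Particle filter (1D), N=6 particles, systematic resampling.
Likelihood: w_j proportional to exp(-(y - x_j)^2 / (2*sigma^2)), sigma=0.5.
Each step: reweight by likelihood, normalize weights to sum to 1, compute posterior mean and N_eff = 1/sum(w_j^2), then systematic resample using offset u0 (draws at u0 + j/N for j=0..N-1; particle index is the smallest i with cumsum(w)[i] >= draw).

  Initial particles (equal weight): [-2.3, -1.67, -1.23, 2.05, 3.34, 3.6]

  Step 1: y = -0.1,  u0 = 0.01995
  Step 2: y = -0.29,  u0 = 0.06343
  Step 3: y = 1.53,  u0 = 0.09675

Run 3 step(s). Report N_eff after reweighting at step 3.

N_eff = 6.0000

step 1: w=[0.0007, 0.0849, 0.9133, 0.0011, 0.0000, 0.0000]  mean=-1.2644  Neff=1.1887  idx=[1, 2, 2, 2, 2, 2]
step 2: w=[0.0253, 0.1949, 0.1949, 0.1949, 0.1949, 0.1949]  mean=-1.2411  Neff=5.2453  idx=[1, 2, 2, 3, 4, 5]
step 3: w=[0.1667, 0.1667, 0.1667, 0.1667, 0.1667, 0.1667]  mean=-1.2300  Neff=6.0000  idx=[0, 1, 2, 3, 4, 5]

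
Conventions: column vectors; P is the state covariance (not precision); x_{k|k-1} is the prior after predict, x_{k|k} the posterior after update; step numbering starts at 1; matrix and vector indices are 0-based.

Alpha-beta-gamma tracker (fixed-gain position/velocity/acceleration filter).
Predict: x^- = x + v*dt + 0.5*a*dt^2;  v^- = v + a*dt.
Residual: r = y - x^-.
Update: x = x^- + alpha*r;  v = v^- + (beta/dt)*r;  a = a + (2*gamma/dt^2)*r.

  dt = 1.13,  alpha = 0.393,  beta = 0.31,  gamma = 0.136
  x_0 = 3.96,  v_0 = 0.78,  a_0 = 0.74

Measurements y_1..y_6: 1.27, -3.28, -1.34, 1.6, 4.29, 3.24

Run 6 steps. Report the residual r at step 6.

step 1: x_pred=5.3139  r=-4.0439  x^+=3.7246  v^+=0.5068  a^+=-0.1214
step 2: x_pred=4.2198  r=-7.4998  x^+=1.2724  v^+=-1.6878  a^+=-1.7190
step 3: x_pred=-1.7324  r=0.3924  x^+=-1.5782  v^+=-3.5227  a^+=-1.6354
step 4: x_pred=-6.6029  r=8.2029  x^+=-3.3791  v^+=-3.1203  a^+=0.1119
step 5: x_pred=-6.8336  r=11.1236  x^+=-2.4621  v^+=0.0578  a^+=2.4814
step 6: x_pred=-0.8125  r=4.0525  x^+=0.7802  v^+=3.9736  a^+=3.3447

resid = 4.0525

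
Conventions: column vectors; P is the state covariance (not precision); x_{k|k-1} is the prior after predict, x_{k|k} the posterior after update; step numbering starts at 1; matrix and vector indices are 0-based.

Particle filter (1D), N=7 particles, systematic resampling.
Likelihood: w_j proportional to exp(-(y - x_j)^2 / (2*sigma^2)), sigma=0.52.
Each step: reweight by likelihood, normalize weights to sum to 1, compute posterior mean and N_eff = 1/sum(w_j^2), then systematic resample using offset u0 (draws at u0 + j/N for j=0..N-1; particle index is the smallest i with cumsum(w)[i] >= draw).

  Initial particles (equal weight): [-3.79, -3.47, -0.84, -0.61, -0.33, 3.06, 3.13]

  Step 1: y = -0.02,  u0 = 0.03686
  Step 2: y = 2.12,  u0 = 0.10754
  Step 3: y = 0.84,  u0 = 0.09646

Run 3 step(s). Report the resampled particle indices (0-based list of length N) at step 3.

step 1: w=[0.0000, 0.0000, 0.1747, 0.3182, 0.5071, 0.0000, 0.0000]  mean=-0.5082  Neff=2.5712  idx=[2, 3, 3, 3, 4, 4, 4]
step 2: w=[0.0019, 0.0213, 0.0213, 0.0213, 0.3114, 0.3114, 0.3114]  mean=-0.3489  Neff=3.4216  idx=[4, 4, 5, 5, 5, 6, 6]
step 3: w=[0.1429, 0.1429, 0.1429, 0.1429, 0.1429, 0.1429, 0.1429]  mean=-0.3300  Neff=7.0000  idx=[0, 1, 2, 3, 4, 5, 6]

resampled_idx = [0, 1, 2, 3, 4, 5, 6]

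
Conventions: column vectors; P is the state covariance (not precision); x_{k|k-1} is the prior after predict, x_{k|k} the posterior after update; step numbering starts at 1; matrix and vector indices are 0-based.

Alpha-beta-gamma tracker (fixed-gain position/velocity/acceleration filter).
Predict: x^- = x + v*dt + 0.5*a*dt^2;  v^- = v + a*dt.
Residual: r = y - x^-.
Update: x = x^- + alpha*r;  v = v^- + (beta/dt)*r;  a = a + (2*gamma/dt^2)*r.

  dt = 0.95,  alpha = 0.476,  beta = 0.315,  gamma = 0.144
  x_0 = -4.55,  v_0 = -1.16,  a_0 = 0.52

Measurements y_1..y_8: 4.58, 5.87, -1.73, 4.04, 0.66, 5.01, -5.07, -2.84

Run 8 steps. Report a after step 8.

a_post = 0.3423

step 1: x_pred=-5.4173  r=9.9973  x^+=-0.6586  v^+=2.6489  a^+=3.7103
step 2: x_pred=3.5321  r=2.3379  x^+=4.6450  v^+=6.9489  a^+=4.4563
step 3: x_pred=13.2573  r=-14.9873  x^+=6.1233  v^+=6.2129  a^+=-0.3263
step 4: x_pred=11.8784  r=-7.8384  x^+=8.1473  v^+=3.3039  a^+=-2.8276
step 5: x_pred=10.0100  r=-9.3500  x^+=5.5594  v^+=-2.4827  a^+=-5.8114
step 6: x_pred=0.5785  r=4.4315  x^+=2.6879  v^+=-6.5341  a^+=-4.3972
step 7: x_pred=-5.5037  r=0.4337  x^+=-5.2973  v^+=-10.5676  a^+=-4.2588
step 8: x_pred=-17.2583  r=14.4183  x^+=-10.3952  v^+=-9.8327  a^+=0.3423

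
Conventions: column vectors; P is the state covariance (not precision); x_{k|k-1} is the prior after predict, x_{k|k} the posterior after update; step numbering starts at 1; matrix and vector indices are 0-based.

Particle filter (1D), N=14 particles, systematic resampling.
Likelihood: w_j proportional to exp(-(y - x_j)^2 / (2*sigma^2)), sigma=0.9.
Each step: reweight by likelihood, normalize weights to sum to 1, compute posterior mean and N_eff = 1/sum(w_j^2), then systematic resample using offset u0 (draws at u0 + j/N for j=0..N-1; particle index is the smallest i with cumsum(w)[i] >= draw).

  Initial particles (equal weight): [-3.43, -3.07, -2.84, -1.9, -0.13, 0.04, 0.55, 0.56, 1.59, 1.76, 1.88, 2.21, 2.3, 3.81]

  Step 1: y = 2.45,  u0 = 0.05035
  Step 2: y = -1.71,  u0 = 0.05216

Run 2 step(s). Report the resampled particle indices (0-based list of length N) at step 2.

resampled_idx = [0, 0, 0, 0, 0, 0, 0, 0, 0, 0, 0, 0, 0, 5]

step 1: w=[0.0000, 0.0000, 0.0000, 0.0000, 0.0035, 0.0059, 0.0228, 0.0233, 0.1339, 0.1576, 0.1730, 0.2040, 0.2085, 0.0675]  mean=2.0286  Neff=6.1170  idx=[7, 8, 9, 9, 9, 10, 10, 11, 11, 11, 12, 12, 12, 13]
step 2: w=[0.9111, 0.0264, 0.0130, 0.0130, 0.0130, 0.0077, 0.0077, 0.0017, 0.0017, 0.0017, 0.0011, 0.0011, 0.0011, 0.0000]  mean=0.6680  Neff=1.2027  idx=[0, 0, 0, 0, 0, 0, 0, 0, 0, 0, 0, 0, 0, 5]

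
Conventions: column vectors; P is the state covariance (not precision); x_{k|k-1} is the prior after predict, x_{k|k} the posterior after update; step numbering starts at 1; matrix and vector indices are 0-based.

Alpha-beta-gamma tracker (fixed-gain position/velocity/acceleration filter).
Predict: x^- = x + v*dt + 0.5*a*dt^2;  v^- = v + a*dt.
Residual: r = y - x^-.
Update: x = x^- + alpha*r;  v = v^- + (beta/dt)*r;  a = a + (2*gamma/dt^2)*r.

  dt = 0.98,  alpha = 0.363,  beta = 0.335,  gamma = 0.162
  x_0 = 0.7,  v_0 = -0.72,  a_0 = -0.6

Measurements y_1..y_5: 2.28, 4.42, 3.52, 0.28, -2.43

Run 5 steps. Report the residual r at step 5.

step 1: x_pred=-0.2937  r=2.5737  x^+=0.6405  v^+=-0.4282  a^+=0.2683
step 2: x_pred=0.3497  r=4.0703  x^+=1.8272  v^+=1.2261  a^+=1.6414
step 3: x_pred=3.8170  r=-0.2970  x^+=3.7092  v^+=2.7331  a^+=1.5412
step 4: x_pred=7.1277  r=-6.8477  x^+=4.6420  v^+=1.9027  a^+=-0.7689
step 5: x_pred=6.1374  r=-8.5674  x^+=3.0275  v^+=-1.7795  a^+=-3.6592

resid = -8.5674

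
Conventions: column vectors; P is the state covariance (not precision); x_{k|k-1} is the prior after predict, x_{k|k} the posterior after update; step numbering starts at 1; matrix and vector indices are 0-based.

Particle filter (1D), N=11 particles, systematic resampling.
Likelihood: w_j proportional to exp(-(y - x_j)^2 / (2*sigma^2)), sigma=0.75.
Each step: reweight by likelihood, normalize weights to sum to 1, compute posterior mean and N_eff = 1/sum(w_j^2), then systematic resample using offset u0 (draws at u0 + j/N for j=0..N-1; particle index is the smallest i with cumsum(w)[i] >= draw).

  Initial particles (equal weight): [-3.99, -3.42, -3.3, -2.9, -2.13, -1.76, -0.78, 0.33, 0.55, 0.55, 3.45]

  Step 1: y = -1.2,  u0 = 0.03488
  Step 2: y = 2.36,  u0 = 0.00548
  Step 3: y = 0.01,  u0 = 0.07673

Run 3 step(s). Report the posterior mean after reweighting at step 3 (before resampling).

step 1: w=[0.0004, 0.0051, 0.0081, 0.0314, 0.1899, 0.3100, 0.3502, 0.0511, 0.0269, 0.0269, 0.0000]  mean=-1.3136  Neff=3.8480  idx=[3, 4, 4, 5, 5, 5, 6, 6, 6, 6, 7]
step 2: w=[0.0000, 0.0000, 0.0000, 0.0000, 0.0000, 0.0000, 0.0059, 0.0059, 0.0059, 0.0059, 0.9762]  mean=0.3035  Neff=1.0492  idx=[6, 10, 10, 10, 10, 10, 10, 10, 10, 10, 10]
step 3: w=[0.0592, 0.0941, 0.0941, 0.0941, 0.0941, 0.0941, 0.0941, 0.0941, 0.0941, 0.0941, 0.0941]  mean=0.2643  Neff=10.8675  idx=[1, 2, 3, 4, 5, 6, 6, 7, 8, 9, 10]

post_mean = 0.2643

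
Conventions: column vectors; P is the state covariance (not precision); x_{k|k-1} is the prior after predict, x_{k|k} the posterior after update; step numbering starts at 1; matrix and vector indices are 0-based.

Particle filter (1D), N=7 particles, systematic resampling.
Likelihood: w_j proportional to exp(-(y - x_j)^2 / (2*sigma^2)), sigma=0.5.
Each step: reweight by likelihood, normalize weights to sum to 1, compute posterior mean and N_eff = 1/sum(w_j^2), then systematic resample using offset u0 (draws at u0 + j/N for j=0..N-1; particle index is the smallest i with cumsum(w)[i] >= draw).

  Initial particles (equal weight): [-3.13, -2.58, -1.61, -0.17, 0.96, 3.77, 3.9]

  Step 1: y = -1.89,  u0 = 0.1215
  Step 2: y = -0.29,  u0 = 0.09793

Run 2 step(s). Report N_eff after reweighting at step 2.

step 1: w=[0.0358, 0.2992, 0.6629, 0.0021, 0.0000, 0.0000, 0.0000]  mean=-1.9517  Neff=1.8860  idx=[1, 1, 2, 2, 2, 2, 2]
step 2: w=[0.0002, 0.0002, 0.1999, 0.1999, 0.1999, 0.1999, 0.1999]  mean=-1.6104  Neff=5.0036  idx=[2, 3, 3, 4, 5, 6, 6]

N_eff = 5.0036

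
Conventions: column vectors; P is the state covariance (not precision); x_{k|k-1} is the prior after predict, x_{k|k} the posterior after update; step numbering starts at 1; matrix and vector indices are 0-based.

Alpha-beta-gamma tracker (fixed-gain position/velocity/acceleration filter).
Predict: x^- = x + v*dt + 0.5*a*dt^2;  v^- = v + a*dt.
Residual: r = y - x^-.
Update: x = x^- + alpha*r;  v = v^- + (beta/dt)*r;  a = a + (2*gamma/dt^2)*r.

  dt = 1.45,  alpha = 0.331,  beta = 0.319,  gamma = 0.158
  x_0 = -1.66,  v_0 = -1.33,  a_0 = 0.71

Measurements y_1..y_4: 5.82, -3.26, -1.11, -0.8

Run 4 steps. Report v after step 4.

step 1: x_pred=-2.8421  r=8.6621  x^+=0.0250  v^+=1.6052  a^+=2.0119
step 2: x_pred=4.4675  r=-7.7275  x^+=1.9097  v^+=2.8223  a^+=0.8505
step 3: x_pred=6.8962  r=-8.0062  x^+=4.2461  v^+=2.2942  a^+=-0.3528
step 4: x_pred=7.2017  r=-8.0017  x^+=4.5532  v^+=0.0222  a^+=-1.5555

v_post = 0.0222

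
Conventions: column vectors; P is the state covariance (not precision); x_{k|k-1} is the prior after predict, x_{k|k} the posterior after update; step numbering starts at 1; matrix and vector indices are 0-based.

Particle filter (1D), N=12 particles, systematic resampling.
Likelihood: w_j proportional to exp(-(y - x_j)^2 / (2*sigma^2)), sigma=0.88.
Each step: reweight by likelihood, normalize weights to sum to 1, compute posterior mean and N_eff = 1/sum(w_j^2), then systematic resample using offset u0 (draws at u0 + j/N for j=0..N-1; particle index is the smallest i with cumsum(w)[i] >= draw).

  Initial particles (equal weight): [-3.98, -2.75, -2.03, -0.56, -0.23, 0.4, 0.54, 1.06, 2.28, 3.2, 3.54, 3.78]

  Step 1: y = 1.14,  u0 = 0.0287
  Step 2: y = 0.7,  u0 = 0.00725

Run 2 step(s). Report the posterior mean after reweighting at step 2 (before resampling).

post_mean = 0.6554

step 1: w=[0.0000, 0.0000, 0.0004, 0.0445, 0.0856, 0.2020, 0.2280, 0.2864, 0.1243, 0.0186, 0.0070, 0.0032]  mean=0.8416  Neff=5.0006  idx=[3, 4, 5, 5, 6, 6, 6, 7, 7, 7, 8, 8]
step 2: w=[0.0402, 0.0641, 0.1057, 0.1057, 0.1102, 0.1102, 0.1102, 0.1030, 0.1030, 0.1030, 0.0224, 0.0224]  mean=0.6554  Neff=10.2744  idx=[0, 1, 2, 3, 4, 4, 5, 6, 7, 8, 8, 9]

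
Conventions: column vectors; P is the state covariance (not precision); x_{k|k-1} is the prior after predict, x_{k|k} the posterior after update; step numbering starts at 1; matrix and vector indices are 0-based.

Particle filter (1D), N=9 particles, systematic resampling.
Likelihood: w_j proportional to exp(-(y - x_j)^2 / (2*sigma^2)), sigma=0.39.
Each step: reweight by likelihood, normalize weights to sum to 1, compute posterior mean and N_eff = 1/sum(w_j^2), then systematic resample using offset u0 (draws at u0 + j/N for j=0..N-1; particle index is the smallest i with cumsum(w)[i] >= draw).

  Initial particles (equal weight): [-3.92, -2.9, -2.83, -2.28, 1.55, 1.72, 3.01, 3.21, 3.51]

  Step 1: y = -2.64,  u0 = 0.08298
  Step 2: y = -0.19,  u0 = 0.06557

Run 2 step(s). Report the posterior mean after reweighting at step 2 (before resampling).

post_mean = -2.2801

step 1: w=[0.0020, 0.3412, 0.3785, 0.2783, 0.0000, 0.0000, 0.0000, 0.0000, 0.0000]  mean=-2.7029  Neff=2.9659  idx=[1, 1, 1, 2, 2, 2, 3, 3, 3]
step 2: w=[0.0000, 0.0000, 0.0000, 0.0001, 0.0001, 0.0001, 0.3333, 0.3333, 0.3333]  mean=-2.2801  Neff=3.0015  idx=[6, 6, 6, 7, 7, 7, 8, 8, 8]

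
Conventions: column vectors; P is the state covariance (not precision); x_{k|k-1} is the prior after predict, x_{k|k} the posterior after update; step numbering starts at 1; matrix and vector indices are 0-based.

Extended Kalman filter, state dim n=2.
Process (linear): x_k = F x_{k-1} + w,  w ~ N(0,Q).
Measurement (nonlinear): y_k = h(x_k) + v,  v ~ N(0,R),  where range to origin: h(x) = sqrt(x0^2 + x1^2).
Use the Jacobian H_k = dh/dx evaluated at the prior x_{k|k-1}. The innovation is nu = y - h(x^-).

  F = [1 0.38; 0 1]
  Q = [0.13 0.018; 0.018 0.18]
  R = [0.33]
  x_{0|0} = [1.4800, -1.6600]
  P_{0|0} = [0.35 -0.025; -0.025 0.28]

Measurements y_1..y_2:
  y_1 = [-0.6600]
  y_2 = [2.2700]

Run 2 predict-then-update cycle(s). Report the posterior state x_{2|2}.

step 1: x^-=[0.8492, -1.6600]  P^-=[0.5014 0.0994; 0.0994 0.4600]  H_jac=[0.4554 -0.8903]  S=[0.7180]  K=[0.1948; -0.5073]  nu=[-2.5246]  x^+=[0.3574, -0.3792]  P^+=[0.4742 0.1704; 0.1704 0.2752]
step 2: x^-=[0.2133, -0.3792]  P^-=[0.7734 0.2929; 0.2929 0.4552]  H_jac=[0.4902 -0.8716]  S=[0.6113]  K=[0.2025; -0.4141]  nu=[1.8349]  x^+=[0.5848, -1.1391]  P^+=[0.7483 0.3442; 0.3442 0.3504]

x_post = [0.5848, -1.1391]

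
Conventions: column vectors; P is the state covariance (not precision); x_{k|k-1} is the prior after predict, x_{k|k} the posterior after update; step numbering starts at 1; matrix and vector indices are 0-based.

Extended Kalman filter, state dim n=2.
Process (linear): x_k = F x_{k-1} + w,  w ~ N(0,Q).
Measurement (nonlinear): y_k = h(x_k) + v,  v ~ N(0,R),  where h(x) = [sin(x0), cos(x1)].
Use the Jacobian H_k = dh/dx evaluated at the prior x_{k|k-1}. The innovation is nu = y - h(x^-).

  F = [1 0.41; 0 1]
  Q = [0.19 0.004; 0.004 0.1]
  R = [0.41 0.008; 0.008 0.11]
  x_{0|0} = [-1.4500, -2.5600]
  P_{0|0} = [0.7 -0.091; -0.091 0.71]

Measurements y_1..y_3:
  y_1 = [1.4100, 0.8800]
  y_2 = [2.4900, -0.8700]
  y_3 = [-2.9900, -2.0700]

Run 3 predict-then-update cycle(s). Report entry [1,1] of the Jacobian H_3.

H_jac[1,1] = 0.8141

step 1: x^-=[-2.4996, -2.5600]  P^-=[0.9347 0.2041; 0.2041 0.8100]  H_jac=[-0.8009 0.0000; 0.0000 0.5494]  S=[1.0096 -0.0818; -0.0818 0.3545]  K=[-0.7295 0.1480; -0.0613 1.2412]  nu=[2.0088, 1.7156]  x^+=[-3.7112, -0.5538]  P^+=[0.3720 0.0190; 0.0190 0.2476]
step 2: x^-=[-3.9383, -0.5538]  P^-=[0.6192 0.1245; 0.1245 0.3476]  H_jac=[-0.6991 0.0000; 0.0000 0.5259]  S=[0.7126 -0.0378; -0.0378 0.2061]  K=[-0.5964 0.2084; -0.0759 0.8730]  nu=[1.7750, -1.7206]  x^+=[-5.3554, -2.1904]  P^+=[0.3474 0.0345; 0.0345 0.1814]
step 3: x^-=[-6.2535, -2.1904]  P^-=[0.5962 0.1129; 0.1129 0.2814]  H_jac=[0.9996 0.0000; 0.0000 0.8141]  S=[1.0057 0.0999; 0.0999 0.2965]  K=[0.5812 0.1142; 0.0367 0.7603]  nu=[-3.0197, -1.4893]  x^+=[-8.1787, -3.4336]  P^+=[0.2393 0.0211; 0.0211 0.1031]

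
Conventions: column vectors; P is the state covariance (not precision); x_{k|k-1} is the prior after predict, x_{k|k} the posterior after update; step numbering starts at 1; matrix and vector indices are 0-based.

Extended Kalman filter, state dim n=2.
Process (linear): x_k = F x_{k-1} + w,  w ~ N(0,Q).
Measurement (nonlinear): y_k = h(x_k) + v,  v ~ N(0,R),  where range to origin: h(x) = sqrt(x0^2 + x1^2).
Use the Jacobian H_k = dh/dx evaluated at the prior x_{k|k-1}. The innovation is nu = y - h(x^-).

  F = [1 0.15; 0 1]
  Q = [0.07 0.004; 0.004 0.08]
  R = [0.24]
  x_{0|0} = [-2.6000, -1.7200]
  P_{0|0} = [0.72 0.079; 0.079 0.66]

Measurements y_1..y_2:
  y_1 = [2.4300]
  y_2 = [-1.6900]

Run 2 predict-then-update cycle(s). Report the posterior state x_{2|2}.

x_post = [-0.4821, 0.2536]

step 1: x^-=[-2.8580, -1.7200]  P^-=[0.8285 0.1820; 0.1820 0.7400]  H_jac=[-0.8568 -0.5156]  S=[1.2058]  K=[-0.6666; -0.4458]  nu=[-0.9057]  x^+=[-2.2543, -1.3163]  P^+=[0.2928 -0.1763; -0.1763 0.5004]
step 2: x^-=[-2.4518, -1.3163]  P^-=[0.3212 -0.0972; -0.0972 0.5804]  H_jac=[-0.8811 -0.4730]  S=[0.5381]  K=[-0.4404; -0.3510]  nu=[-4.4728]  x^+=[-0.4821, 0.2536]  P^+=[0.2168 -0.1804; -0.1804 0.5141]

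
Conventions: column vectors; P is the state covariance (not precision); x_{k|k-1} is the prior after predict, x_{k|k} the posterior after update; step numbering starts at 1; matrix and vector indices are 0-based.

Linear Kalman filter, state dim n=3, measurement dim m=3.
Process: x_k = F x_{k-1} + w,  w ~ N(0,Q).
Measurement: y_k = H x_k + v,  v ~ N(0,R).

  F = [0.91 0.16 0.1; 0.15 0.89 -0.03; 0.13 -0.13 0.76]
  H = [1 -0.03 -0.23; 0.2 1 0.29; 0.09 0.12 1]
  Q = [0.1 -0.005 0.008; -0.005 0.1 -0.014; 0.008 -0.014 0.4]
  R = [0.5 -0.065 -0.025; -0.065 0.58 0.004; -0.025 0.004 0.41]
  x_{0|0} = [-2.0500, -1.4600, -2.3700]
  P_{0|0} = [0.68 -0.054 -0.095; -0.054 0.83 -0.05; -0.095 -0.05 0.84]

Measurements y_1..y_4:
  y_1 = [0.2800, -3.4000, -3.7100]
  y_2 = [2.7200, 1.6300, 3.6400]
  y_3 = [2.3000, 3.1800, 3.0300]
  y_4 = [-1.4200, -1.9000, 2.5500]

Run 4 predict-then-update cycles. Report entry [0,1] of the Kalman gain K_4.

K[0,1] = 0.0997

step 1: x^-=[-2.3361, -1.5358, -1.8779]  P^-=[0.6581 0.1554 0.0679; 0.1554 0.7626 -0.1656; 0.0679 -0.1656 0.9036]  S=[1.1638 0.1941 -0.0821; 0.1941 1.4189 0.2311; -0.0821 0.2311 1.3058]  K=[0.5364 0.1227 0.1237; 0.0465 0.5418 -0.1390; -0.0637 -0.0248 0.6819]  nu=[2.1381, -0.8524, -1.4376]  x^+=[-1.4716, -1.6985, -2.9733]  P^+=[0.2604 -0.0201 0.0168; -0.0201 0.3423 -0.0953; 0.0168 -0.0953 0.2910]
step 2: x^-=[-1.9083, -1.6432, -2.2302]  P^-=[0.3214 0.0534 0.0572; 0.0534 0.3768 -0.1201; 0.0572 -0.1201 0.6011]  S=[0.8224 0.0436 -0.0665; 0.0436 0.9786 0.1241; -0.0665 0.1241 1.0017]  K=[0.3756 0.1073 0.1040; 0.0560 0.3722 -0.1123; -0.0463 -0.0054 0.5884]  nu=[4.0660, 4.3016, 6.2391]  x^+=[0.7295, -0.5155, 1.2292]  P^+=[0.1822 -0.0033 0.0177; -0.0033 0.2338 -0.0737; 0.0177 -0.0737 0.2496]
step 3: x^-=[0.7043, -0.3862, 1.0961]  P^-=[0.2592 0.0432 0.0485; 0.0432 0.2924 -0.0917; 0.0485 -0.0917 0.5694]  S=[0.7635 0.0168 -0.0759; 0.0168 0.9004 0.1299; -0.0759 0.1299 0.9733]  K=[0.3301 0.1019 0.0912; 0.0566 0.3170 -0.0921; -0.0477 0.0105 0.5730]  nu=[1.8362, 3.1075, 1.9169]  x^+=[1.8019, 0.5265, 2.1396]  P^+=[0.1596 0.0017 0.0150; 0.0017 0.1974 -0.0617; 0.0150 -0.0617 0.2422]
step 4: x^-=[1.9379, 0.6747, 1.7919]  P^-=[0.2409 0.0402 0.0449; 0.0402 0.2638 -0.0794; 0.0449 -0.0794 0.5611]  S=[0.7467 0.0077 -0.0801; 0.0077 0.8758 0.1352; -0.0801 0.1352 0.9667]  K=[0.3154 0.0997 0.0860; 0.0558 0.2963 -0.0825; -0.0488 0.0180 0.5681]  nu=[-2.9255, -3.4819, 0.5027]  x^+=[0.7111, -0.5619, 2.1575]  P^+=[0.1523 0.0033 0.0137; 0.0033 0.1836 -0.0564; 0.0137 -0.0564 0.2398]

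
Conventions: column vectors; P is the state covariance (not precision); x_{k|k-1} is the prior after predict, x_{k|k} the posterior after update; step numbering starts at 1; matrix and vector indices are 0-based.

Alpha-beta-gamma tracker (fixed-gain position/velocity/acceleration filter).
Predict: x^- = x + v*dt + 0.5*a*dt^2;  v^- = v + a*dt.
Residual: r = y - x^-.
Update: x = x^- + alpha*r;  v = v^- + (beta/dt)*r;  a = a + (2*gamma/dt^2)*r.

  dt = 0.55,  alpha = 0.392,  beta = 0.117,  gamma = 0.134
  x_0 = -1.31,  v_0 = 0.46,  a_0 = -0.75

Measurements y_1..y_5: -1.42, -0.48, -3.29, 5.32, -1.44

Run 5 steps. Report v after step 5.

v_post = 2.1784

step 1: x_pred=-1.1704  r=-0.2496  x^+=-1.2683  v^+=-0.0056  a^+=-0.9711
step 2: x_pred=-1.4182  r=0.9382  x^+=-1.0504  v^+=-0.3401  a^+=-0.1399
step 3: x_pred=-1.2587  r=-2.0313  x^+=-2.0549  v^+=-0.8492  a^+=-1.9396
step 4: x_pred=-2.8153  r=8.1353  x^+=0.3737  v^+=-0.1853  a^+=5.2680
step 5: x_pred=1.0686  r=-2.5086  x^+=0.0852  v^+=2.1784  a^+=3.0455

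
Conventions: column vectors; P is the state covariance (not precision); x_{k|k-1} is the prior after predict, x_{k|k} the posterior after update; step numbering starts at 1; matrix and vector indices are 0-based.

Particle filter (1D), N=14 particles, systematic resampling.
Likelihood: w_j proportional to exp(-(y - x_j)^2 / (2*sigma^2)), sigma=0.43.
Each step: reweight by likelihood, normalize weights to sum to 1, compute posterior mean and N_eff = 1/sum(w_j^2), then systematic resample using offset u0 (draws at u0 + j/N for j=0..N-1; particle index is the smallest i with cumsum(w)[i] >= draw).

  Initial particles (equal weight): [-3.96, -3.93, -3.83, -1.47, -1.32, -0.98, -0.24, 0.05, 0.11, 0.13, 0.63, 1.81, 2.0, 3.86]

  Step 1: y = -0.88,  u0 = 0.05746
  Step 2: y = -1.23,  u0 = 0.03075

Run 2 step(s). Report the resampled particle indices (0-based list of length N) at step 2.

step 1: w=[0.0000, 0.0000, 0.0000, 0.1549, 0.2352, 0.3864, 0.1312, 0.0383, 0.0280, 0.0252, 0.0008, 0.0000, 0.0000, 0.0000]  mean=-0.9395  Neff=4.0205  idx=[3, 3, 4, 4, 4, 5, 5, 5, 5, 5, 5, 6, 7, 9]
step 2: w=[0.0873, 0.0873, 0.0998, 0.0998, 0.0998, 0.0861, 0.0861, 0.0861, 0.0861, 0.0861, 0.0861, 0.0072, 0.0012, 0.0007]  mean=-1.1600  Neff=11.1474  idx=[0, 1, 1, 2, 3, 4, 4, 5, 6, 7, 8, 8, 9, 10]

resampled_idx = [0, 1, 1, 2, 3, 4, 4, 5, 6, 7, 8, 8, 9, 10]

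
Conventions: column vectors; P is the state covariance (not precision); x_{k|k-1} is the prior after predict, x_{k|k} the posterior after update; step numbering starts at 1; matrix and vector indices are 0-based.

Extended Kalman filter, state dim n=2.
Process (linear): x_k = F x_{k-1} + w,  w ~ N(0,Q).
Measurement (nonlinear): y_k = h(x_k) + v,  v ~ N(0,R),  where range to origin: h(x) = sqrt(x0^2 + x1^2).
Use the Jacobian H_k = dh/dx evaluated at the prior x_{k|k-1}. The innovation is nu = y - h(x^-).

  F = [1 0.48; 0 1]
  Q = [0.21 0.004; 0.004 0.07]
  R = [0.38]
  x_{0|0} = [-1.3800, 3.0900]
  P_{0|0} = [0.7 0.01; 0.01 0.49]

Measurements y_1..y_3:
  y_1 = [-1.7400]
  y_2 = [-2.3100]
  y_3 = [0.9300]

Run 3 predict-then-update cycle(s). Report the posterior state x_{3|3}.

x_post = [1.2250, 0.2672]

step 1: x^-=[0.1032, 3.0900]  P^-=[1.0325 0.2492; 0.2492 0.5600]  H_jac=[0.0334 0.9994]  S=[0.9572]  K=[0.2962; 0.5934]  nu=[-4.8317]  x^+=[-1.3280, 0.2227]  P^+=[0.9485 0.0809; 0.0809 0.2229]
step 2: x^-=[-1.2211, 0.2227]  P^-=[1.2876 0.1920; 0.1920 0.2929]  H_jac=[-0.9838 0.1794]  S=[1.5678]  K=[-0.7860; -0.0869]  nu=[-3.5513]  x^+=[1.5701, 0.5314]  P^+=[0.3191 0.0848; 0.0848 0.2811]
step 3: x^-=[1.8251, 0.5314]  P^-=[0.6753 0.2238; 0.2238 0.3511]  H_jac=[0.9601 0.2795]  S=[1.1500]  K=[0.6181; 0.2721]  nu=[-0.9709]  x^+=[1.2250, 0.2672]  P^+=[0.2358 0.0303; 0.0303 0.2659]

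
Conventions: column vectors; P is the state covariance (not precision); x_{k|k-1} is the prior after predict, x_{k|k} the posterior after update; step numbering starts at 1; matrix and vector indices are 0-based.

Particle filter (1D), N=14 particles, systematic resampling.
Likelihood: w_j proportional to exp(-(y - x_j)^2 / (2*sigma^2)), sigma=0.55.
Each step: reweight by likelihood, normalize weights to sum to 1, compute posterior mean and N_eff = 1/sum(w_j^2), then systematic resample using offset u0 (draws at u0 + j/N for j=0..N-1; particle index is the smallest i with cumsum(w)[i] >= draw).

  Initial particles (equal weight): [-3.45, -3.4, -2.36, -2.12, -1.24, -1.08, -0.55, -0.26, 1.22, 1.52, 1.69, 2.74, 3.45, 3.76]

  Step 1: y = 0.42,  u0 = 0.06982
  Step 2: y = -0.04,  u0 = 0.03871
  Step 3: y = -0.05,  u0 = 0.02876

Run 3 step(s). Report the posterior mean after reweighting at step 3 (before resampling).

step 1: w=[0.0000, 0.0000, 0.0000, 0.0000, 0.0083, 0.0192, 0.1671, 0.3685, 0.2747, 0.1071, 0.0550, 0.0001, 0.0000, 0.0000]  mean=0.3724  Neff=3.9358  idx=[6, 6, 7, 7, 7, 7, 7, 8, 8, 8, 8, 9, 9, 10]
step 2: w=[0.1041, 0.1041, 0.1477, 0.1477, 0.1477, 0.1477, 0.1477, 0.0116, 0.0116, 0.0116, 0.0116, 0.0029, 0.0029, 0.0011]  mean=-0.2393  Neff=7.6153  idx=[0, 1, 1, 2, 2, 3, 3, 4, 4, 5, 5, 6, 6, 8]
step 3: w=[0.0583, 0.0583, 0.0583, 0.0819, 0.0819, 0.0819, 0.0819, 0.0819, 0.0819, 0.0819, 0.0819, 0.0819, 0.0819, 0.0061]  mean=-0.3016  Neff=12.9351  idx=[0, 1, 2, 3, 4, 5, 6, 7, 8, 9, 9, 10, 11, 12]

post_mean = -0.3016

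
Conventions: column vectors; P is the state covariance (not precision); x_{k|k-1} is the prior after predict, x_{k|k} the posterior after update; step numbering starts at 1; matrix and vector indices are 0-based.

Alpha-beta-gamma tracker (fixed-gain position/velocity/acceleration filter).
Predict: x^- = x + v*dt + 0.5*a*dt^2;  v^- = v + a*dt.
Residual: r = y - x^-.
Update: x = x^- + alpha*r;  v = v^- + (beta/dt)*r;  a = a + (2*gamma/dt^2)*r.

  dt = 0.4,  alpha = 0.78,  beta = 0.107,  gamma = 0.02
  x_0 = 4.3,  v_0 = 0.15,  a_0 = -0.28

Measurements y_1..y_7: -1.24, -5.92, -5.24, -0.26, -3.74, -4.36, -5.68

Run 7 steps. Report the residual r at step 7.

step 1: x_pred=4.3376  r=-5.5776  x^+=-0.0129  v^+=-1.4540  a^+=-1.6744
step 2: x_pred=-0.7285  r=-5.1915  x^+=-4.7779  v^+=-3.5125  a^+=-2.9723
step 3: x_pred=-6.4206  r=1.1806  x^+=-5.4997  v^+=-4.3856  a^+=-2.6771
step 4: x_pred=-7.4681  r=7.2081  x^+=-1.8458  v^+=-3.5283  a^+=-0.8751
step 5: x_pred=-3.3271  r=-0.4129  x^+=-3.6492  v^+=-3.9887  a^+=-0.9783
step 6: x_pred=-5.3229  r=0.9629  x^+=-4.5718  v^+=-4.1225  a^+=-0.7376
step 7: x_pred=-6.2798  r=0.5998  x^+=-5.8120  v^+=-4.2571  a^+=-0.5876

resid = 0.5998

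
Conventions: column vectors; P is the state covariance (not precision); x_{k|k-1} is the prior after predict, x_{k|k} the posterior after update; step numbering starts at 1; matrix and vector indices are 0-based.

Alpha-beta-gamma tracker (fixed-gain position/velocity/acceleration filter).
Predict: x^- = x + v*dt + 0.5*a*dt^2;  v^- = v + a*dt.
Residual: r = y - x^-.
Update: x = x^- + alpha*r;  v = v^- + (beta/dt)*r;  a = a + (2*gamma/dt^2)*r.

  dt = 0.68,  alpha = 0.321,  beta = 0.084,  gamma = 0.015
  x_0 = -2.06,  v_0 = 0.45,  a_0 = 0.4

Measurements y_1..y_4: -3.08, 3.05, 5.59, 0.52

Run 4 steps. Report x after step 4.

x_post = 3.0217

step 1: x_pred=-1.6615  r=-1.4185  x^+=-2.1169  v^+=0.5468  a^+=0.3080
step 2: x_pred=-1.6738  r=4.7238  x^+=-0.1575  v^+=1.3397  a^+=0.6144
step 3: x_pred=0.8956  r=4.6944  x^+=2.4025  v^+=2.3375  a^+=0.9190
step 4: x_pred=4.2044  r=-3.6844  x^+=3.0217  v^+=2.5072  a^+=0.6800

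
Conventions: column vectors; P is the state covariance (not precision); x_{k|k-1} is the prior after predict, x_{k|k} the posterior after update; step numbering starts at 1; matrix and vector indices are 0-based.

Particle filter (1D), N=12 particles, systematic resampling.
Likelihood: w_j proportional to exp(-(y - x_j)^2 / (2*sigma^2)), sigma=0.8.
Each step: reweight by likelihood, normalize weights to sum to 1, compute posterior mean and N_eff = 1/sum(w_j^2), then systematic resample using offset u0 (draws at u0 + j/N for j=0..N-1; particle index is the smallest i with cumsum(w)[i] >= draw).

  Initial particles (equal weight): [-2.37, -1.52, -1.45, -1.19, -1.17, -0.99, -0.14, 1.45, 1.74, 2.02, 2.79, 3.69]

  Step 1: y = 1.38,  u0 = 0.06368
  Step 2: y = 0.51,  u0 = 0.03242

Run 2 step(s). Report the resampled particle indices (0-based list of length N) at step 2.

resampled_idx = [0, 0, 1, 2, 2, 3, 3, 4, 6, 7, 8, 9]

step 1: w=[0.0000, 0.0005, 0.0006, 0.0019, 0.0020, 0.0041, 0.0540, 0.3271, 0.2968, 0.2385, 0.0695, 0.0051]  mean=1.6671  Neff=3.8502  idx=[7, 7, 7, 7, 8, 8, 8, 8, 9, 9, 9, 10]
step 2: w=[0.1335, 0.1335, 0.1335, 0.1335, 0.0817, 0.0817, 0.0817, 0.0817, 0.0449, 0.0449, 0.0449, 0.0046]  mean=1.6276  Neff=9.6089  idx=[0, 0, 1, 2, 2, 3, 3, 4, 6, 7, 8, 9]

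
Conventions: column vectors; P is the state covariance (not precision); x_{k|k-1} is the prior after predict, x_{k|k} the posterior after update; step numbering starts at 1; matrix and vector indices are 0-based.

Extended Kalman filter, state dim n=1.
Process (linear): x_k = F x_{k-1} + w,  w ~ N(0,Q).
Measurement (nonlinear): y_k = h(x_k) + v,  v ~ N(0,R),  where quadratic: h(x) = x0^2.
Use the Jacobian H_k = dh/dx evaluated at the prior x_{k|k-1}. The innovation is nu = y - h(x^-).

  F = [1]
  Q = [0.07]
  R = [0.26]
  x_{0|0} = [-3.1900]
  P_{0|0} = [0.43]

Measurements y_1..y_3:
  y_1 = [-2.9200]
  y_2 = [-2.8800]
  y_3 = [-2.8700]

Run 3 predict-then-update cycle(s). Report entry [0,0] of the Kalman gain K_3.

step 1: x^-=[-3.1900]  P^-=[0.5000]  H_jac=[-6.3800]  S=[20.6122]  K=[-0.1548]  nu=[-13.0961]  x^+=[-1.1632]  P^+=[0.0063]
step 2: x^-=[-1.1632]  P^-=[0.0763]  H_jac=[-2.3264]  S=[0.6730]  K=[-0.2638]  nu=[-4.2331]  x^+=[-0.0466]  P^+=[0.0295]
step 3: x^-=[-0.0466]  P^-=[0.0995]  H_jac=[-0.0932]  S=[0.2609]  K=[-0.0356]  nu=[-2.8722]  x^+=[0.0555]  P^+=[0.0992]

K[0,0] = -0.0356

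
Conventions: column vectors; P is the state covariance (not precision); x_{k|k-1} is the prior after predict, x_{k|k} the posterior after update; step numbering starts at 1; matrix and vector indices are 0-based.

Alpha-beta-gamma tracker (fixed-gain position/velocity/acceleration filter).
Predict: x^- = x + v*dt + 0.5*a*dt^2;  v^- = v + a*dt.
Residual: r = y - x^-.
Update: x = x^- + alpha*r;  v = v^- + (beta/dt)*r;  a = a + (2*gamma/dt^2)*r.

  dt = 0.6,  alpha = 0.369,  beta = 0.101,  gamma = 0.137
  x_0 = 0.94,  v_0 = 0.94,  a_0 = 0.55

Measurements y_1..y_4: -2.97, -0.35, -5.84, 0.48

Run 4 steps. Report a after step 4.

step 1: x_pred=1.6030  r=-4.5730  x^+=-0.0844  v^+=0.5002  a^+=-2.9306
step 2: x_pred=-0.3118  r=-0.0382  x^+=-0.3259  v^+=-1.2646  a^+=-2.9596
step 3: x_pred=-1.6174  r=-4.2226  x^+=-3.1755  v^+=-3.7511  a^+=-6.1735
step 4: x_pred=-6.5374  r=7.0174  x^+=-3.9480  v^+=-6.2740  a^+=-0.8325

a_post = -0.8325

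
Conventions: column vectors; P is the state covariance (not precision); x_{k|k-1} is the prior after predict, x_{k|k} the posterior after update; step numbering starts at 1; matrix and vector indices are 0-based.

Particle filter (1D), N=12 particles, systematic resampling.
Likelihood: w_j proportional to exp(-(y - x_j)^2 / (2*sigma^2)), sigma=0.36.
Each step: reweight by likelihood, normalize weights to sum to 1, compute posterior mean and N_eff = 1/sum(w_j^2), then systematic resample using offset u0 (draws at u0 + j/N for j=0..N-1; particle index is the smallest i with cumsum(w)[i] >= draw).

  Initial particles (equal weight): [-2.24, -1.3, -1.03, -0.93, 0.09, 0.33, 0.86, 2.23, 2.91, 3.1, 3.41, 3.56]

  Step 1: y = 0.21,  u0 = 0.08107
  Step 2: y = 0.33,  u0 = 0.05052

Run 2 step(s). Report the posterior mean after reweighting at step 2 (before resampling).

post_mean = 0.2678

step 1: w=[0.0000, 0.0001, 0.0013, 0.0032, 0.4510, 0.4510, 0.0934, 0.0000, 0.0000, 0.0000, 0.0000, 0.0000]  mean=0.2654  Neff=2.4061  idx=[4, 4, 4, 4, 4, 5, 5, 5, 5, 5, 6, 6]
step 2: w=[0.0827, 0.0827, 0.0827, 0.0827, 0.0827, 0.1033, 0.1033, 0.1033, 0.1033, 0.1033, 0.0350, 0.0350]  mean=0.2678  Neff=11.1098  idx=[0, 1, 2, 3, 4, 5, 6, 7, 7, 8, 9, 11]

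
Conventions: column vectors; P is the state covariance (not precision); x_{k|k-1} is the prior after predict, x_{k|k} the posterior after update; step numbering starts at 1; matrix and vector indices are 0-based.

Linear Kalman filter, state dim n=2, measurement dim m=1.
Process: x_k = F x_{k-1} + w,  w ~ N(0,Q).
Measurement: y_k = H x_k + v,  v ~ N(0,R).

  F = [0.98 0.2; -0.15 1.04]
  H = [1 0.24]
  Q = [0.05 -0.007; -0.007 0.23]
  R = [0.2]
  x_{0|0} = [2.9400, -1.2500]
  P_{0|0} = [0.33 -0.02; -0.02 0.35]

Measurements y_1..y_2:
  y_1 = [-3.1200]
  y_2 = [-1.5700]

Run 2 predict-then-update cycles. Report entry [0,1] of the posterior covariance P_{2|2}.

P_post[0,1] = -0.0874

step 1: x^-=[2.6312, -1.7410]  P^-=[0.3731 -0.0025; -0.0025 0.6222]  S=[0.6077]  K=[0.6129; 0.2416]  nu=[-5.3334]  x^+=[-0.6377, -3.0296]  P^+=[0.1448 -0.0925; -0.0925 0.5867]
step 2: x^-=[-1.2309, -3.0552]  P^-=[0.1763 0.0023; 0.0023 0.8967]  S=[0.4290]  K=[0.4121; 0.5069]  nu=[0.3941]  x^+=[-1.0685, -2.8554]  P^+=[0.1034 -0.0874; -0.0874 0.7865]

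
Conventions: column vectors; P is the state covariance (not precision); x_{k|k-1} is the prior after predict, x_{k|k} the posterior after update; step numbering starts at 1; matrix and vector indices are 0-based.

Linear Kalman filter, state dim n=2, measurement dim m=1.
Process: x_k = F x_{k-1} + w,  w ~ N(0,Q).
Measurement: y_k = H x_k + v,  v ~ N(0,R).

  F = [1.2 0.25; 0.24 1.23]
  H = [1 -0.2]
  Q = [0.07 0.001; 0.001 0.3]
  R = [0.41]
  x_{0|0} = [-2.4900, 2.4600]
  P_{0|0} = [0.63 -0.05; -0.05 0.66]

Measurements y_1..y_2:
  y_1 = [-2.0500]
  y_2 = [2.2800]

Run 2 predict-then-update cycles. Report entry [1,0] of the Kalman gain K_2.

step 1: x^-=[-2.3730, 2.4282]  P^-=[0.9885 0.3086; 0.3086 1.3053]  S=[1.3272]  K=[0.6982; 0.0358]  nu=[0.8086]  x^+=[-1.8084, 2.4572]  P^+=[0.3414 0.2754; 0.2754 1.3036]
step 2: x^-=[-1.5558, 2.5883]  P^-=[0.8083 0.9232; 0.9232 2.4544]  S=[0.9472]  K=[0.6584; 0.4564]  nu=[4.3534]  x^+=[1.3106, 4.5752]  P^+=[0.3977 0.6386; 0.6386 2.2572]

K[1,0] = 0.4564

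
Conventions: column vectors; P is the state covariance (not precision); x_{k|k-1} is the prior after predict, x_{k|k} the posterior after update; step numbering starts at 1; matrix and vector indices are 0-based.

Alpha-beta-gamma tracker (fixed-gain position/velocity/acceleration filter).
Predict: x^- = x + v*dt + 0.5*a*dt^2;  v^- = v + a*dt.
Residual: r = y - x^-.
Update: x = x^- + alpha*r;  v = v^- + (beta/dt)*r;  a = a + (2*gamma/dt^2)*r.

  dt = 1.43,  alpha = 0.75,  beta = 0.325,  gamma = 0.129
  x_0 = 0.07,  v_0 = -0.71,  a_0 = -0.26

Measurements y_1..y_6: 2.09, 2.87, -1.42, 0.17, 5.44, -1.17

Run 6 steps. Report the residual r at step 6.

resid = -7.2028

step 1: x_pred=-1.2111  r=3.3011  x^+=1.2647  v^+=-0.3315  a^+=0.1565
step 2: x_pred=0.9506  r=1.9194  x^+=2.3902  v^+=0.3285  a^+=0.3987
step 3: x_pred=3.2675  r=-4.6875  x^+=-0.2481  v^+=-0.1668  a^+=-0.1927
step 4: x_pred=-0.6837  r=0.8537  x^+=-0.0434  v^+=-0.2484  a^+=-0.0850
step 5: x_pred=-0.4856  r=5.9256  x^+=3.9586  v^+=0.9767  a^+=0.6626
step 6: x_pred=6.0328  r=-7.2028  x^+=0.6307  v^+=0.2872  a^+=-0.2462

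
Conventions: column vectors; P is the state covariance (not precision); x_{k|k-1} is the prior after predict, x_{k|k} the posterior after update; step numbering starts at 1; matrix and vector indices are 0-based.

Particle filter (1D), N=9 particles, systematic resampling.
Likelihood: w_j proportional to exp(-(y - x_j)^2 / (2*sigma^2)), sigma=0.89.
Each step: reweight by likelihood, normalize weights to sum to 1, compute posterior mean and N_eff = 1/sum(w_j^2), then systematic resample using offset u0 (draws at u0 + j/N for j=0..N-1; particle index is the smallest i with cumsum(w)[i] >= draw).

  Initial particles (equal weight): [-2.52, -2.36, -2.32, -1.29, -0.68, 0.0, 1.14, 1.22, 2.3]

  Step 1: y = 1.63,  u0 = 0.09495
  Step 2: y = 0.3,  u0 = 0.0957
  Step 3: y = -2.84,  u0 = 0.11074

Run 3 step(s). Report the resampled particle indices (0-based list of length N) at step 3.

resampled_idx = [0, 1, 2, 2, 3, 4, 5, 6, 7]

step 1: w=[0.0000, 0.0000, 0.0000, 0.0017, 0.0126, 0.0683, 0.3139, 0.3285, 0.2751]  mean=1.3805  Neff=3.4855  idx=[6, 6, 6, 7, 7, 7, 8, 8, 8]
step 2: w=[0.1634, 0.1634, 0.1634, 0.1495, 0.1495, 0.1495, 0.0204, 0.0204, 0.0204]  mean=1.2470  Neff=6.7381  idx=[0, 1, 1, 2, 3, 4, 4, 5, 8]
step 3: w=[0.1500, 0.1500, 0.1500, 0.1500, 0.0999, 0.0999, 0.0999, 0.0999, 0.0002]  mean=1.1722  Neff=7.6944  idx=[0, 1, 2, 2, 3, 4, 5, 6, 7]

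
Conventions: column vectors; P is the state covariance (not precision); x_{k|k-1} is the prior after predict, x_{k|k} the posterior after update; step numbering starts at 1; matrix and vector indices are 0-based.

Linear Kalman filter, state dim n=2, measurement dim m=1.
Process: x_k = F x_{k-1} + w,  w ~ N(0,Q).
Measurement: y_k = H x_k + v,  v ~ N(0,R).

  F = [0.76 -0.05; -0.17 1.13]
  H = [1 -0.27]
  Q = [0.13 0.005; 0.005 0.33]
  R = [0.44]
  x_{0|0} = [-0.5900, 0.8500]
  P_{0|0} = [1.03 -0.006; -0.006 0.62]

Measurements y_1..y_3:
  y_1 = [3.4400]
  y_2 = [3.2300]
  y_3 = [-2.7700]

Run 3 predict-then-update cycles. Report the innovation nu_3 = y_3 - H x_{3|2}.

innov = [-4.9500]

step 1: x^-=[-0.4909, 1.0608]  P^-=[0.7269 -0.1683; -0.1683 1.1538]  S=[1.3419]  K=[0.5756; -0.3576]  nu=[4.2173]  x^+=[1.9365, -0.4471]  P^+=[0.2824 0.1079; 0.1079 0.9822]
step 2: x^-=[1.4941, -0.8345]  P^-=[0.2874 0.0066; 0.0066 1.5509]  S=[0.8369]  K=[0.3413; -0.4925]  nu=[1.5106]  x^+=[2.0096, -1.5785]  P^+=[0.1899 0.1472; 0.1472 1.3479]
step 3: x^-=[1.6062, -2.1253]  P^-=[0.2319 0.0320; 0.0320 2.0000]  S=[0.8004]  K=[0.2789; -0.6347]  nu=[-4.9500]  x^+=[0.2256, 1.0165]  P^+=[0.1696 0.1737; 0.1737 1.6776]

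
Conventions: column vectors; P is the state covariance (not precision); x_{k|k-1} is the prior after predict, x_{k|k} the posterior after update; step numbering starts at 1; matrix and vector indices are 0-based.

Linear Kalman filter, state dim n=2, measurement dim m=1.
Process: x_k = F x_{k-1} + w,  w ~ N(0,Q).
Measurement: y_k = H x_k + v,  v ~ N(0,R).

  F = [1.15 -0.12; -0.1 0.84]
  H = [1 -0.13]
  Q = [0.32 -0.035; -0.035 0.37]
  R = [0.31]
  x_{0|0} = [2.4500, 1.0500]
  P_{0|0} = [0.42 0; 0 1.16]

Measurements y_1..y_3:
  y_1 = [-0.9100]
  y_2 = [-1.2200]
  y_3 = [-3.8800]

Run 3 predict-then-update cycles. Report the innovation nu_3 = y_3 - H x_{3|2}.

innov = [-2.7121]

step 1: x^-=[2.6915, 0.6370]  P^-=[0.8922 -0.2002; -0.2002 1.1927]  S=[1.2744]  K=[0.7205; -0.2788]  nu=[-3.5187]  x^+=[0.1563, 1.6180]  P^+=[0.2306 0.0558; 0.0558 1.0936]
step 2: x^-=[-0.0144, 1.3435]  P^-=[0.6253 -0.1172; -0.1172 1.1346]  S=[0.9850]  K=[0.6503; -0.2688]  nu=[-1.0309]  x^+=[-0.6849, 1.6205]  P^+=[0.2087 0.0549; 0.0549 1.0635]
step 3: x^-=[-0.9821, 1.4297]  P^-=[0.5962 -0.1125; -0.1125 1.1132]  S=[0.9543]  K=[0.6401; -0.2695]  nu=[-2.7121]  x^+=[-2.7181, 2.1607]  P^+=[0.2052 0.0522; 0.0522 1.0439]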